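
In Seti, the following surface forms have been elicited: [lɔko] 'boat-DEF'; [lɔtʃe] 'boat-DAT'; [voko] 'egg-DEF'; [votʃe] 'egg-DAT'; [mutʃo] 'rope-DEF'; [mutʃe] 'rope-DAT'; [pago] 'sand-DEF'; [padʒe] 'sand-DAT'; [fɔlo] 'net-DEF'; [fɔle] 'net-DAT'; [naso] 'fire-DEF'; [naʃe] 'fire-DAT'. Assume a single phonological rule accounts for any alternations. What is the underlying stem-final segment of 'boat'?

/k/

'boat' shows [k] ~ [tʃ] at the end of the stem ([lɔko] vs [lɔtʃe]).
The stem 'rope' ([mutʃo], [mutʃe]) shows [tʃ] unchanged in both environments, so [tʃ] cannot be basic with [k] derived before the DEF suffix.
The alternation reflects palatalization before a front vowel: /k/, /g/ and /s/ become palato-alveolar [tʃ], [dʒ] and [ʃ] before a front vowel. /k/ is underlying.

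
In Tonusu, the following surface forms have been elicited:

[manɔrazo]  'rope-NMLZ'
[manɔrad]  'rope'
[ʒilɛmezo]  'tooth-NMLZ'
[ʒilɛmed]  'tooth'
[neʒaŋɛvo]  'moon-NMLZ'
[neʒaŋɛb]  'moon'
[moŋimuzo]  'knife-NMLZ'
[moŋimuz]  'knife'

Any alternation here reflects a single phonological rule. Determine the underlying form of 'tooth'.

/ʒilɛmed/

'tooth' shows [z] ~ [d] at the end of the stem ([ʒilɛmezo] vs [ʒilɛmed]).
The stem 'knife' ([moŋimuzo], [moŋimuz]) shows [z] unchanged in both environments, so [z] cannot be basic with [d] derived in isolation.
The underlying segment must be /d/; voiced stops become fricatives between vowels, yielding [z] there.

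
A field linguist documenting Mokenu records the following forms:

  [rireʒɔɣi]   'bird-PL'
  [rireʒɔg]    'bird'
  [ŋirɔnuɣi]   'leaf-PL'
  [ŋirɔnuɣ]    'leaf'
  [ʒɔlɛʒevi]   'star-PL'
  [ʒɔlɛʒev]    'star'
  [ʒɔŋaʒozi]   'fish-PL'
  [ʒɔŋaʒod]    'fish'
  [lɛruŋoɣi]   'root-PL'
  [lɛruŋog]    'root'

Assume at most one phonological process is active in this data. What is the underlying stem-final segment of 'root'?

The root 'root' surfaces as [lɛruŋoɣi] and [lɛruŋog], with a stem-final [ɣ] ~ [g] alternation.
But 'leaf' keeps [ɣ] in both environments ([ŋirɔnuɣi], [ŋirɔnuɣ]), so there is no rule changing /ɣ/ to [g] in isolation.
So /g/ is underlying, and a rule of intervocalic spirantization — voiced stops become fricatives between vowels — gives [ɣ].

/g/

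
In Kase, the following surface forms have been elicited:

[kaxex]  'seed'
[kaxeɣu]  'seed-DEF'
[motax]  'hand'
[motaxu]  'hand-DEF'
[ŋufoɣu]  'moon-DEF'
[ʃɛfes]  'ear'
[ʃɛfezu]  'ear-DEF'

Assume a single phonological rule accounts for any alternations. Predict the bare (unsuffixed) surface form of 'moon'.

The stem for 'seed' ends in [x] in [kaxex] but [ɣ] in [kaxeɣu].
Compare 'hand', with invariant [x] in [motax] and [motaxu]: an analysis with underlying /x/ and a rule producing [ɣ] before the DEF suffix would wrongly predict alternation here too.
So /ɣ/ is underlying, and a rule of word-final obstruent devoicing — voiced obstruents become voiceless word-finally — gives [x].
From [ŋufoɣu] the stem 'moon' is /ŋufoɣ/; word-finally this yields [ŋufox].

[ŋufox]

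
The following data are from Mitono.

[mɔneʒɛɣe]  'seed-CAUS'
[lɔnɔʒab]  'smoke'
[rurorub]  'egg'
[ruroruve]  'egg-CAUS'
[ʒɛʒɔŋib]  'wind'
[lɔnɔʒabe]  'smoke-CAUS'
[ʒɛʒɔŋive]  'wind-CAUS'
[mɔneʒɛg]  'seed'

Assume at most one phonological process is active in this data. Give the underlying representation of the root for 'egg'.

/ruroruv/

The root 'egg' surfaces as [ruroruve] and [rurorub], with a stem-final [v] ~ [b] alternation.
The stem 'smoke' ([lɔnɔʒabe], [lɔnɔʒab]) shows [b] unchanged in both environments, so [b] cannot be basic with [v] derived before the CAUS suffix.
Therefore /v/ is basic and [b] is derived by word-final hardening (voiced fricatives become stops word-finally).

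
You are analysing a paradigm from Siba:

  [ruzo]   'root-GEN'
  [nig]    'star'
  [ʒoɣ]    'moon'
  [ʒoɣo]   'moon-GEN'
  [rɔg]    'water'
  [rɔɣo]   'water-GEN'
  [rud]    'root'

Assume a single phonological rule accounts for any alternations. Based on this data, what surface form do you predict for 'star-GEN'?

[niɣo]

In [rɔɣo] and [rɔg] the final segment of 'water' alternates: [ɣ] ~ [g].
Compare 'moon', with invariant [ɣ] in [ʒoɣo] and [ʒoɣ]: an analysis with underlying /ɣ/ and a rule producing [g] in isolation would wrongly predict alternation here too.
So /g/ is underlying, and a rule of intervocalic spirantization — voiced stops become fricatives between vowels — gives [ɣ].
From [nig] the stem 'star' is /nig/; between vowels this yields [niɣo].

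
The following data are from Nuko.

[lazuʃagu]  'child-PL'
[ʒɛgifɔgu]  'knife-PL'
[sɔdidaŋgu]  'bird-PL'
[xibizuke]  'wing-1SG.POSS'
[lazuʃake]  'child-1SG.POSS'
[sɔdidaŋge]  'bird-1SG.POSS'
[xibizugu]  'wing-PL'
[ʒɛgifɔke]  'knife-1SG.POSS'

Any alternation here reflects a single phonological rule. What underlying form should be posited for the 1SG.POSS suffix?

/-ke/

The 1SG.POSS suffix surfaces as [-ge] and [-ke], depending on the final segment of the stem.
The PL suffix, which begins with [g], is invariant after every stem; so [g] is not altered by any rule here.
So the underlying form is /-ke/, and voiceless stops become voiced after a nasal.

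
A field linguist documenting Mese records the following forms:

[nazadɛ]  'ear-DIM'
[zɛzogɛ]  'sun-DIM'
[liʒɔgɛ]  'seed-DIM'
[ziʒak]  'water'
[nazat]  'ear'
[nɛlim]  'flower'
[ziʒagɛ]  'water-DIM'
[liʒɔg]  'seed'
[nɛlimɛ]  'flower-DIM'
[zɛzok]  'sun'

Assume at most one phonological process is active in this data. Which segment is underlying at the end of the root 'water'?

The stem for 'water' ends in [k] in [ziʒak] but [g] in [ziʒagɛ].
The stem 'seed' ([liʒɔg], [liʒɔgɛ]) shows [g] unchanged in both environments, so [g] cannot be basic with [k] derived in isolation.
Therefore /k/ is basic and [g] is derived by intervocalic voicing (voiceless stops become voiced between vowels).

/k/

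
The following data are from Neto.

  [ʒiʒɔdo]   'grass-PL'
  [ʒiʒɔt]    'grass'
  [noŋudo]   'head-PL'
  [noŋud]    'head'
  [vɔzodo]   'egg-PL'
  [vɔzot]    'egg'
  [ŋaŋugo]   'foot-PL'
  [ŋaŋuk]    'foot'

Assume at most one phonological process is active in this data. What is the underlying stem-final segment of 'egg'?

'egg' shows [d] ~ [t] at the end of the stem ([vɔzodo] vs [vɔzot]).
If /d/ were underlying and a rule turned it into [t] in isolation, 'head' would also alternate; but it has [d] in both [noŋudo] and [noŋud].
The underlying segment must be /t/; voiceless stops become voiced between vowels, yielding [d] there.

/t/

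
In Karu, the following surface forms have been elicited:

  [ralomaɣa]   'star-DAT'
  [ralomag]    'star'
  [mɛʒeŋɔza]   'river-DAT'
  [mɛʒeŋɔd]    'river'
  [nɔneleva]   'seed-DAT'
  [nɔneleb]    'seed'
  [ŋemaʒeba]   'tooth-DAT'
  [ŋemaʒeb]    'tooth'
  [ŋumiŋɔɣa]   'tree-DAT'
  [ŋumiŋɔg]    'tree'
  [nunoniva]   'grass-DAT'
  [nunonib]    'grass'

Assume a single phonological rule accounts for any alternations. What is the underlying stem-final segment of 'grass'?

/v/

'grass' shows [v] ~ [b] at the end of the stem ([nunoniva] vs [nunonib]).
The stem 'tooth' ([ŋemaʒeba], [ŋemaʒeb]) shows [b] unchanged in both environments, so [b] cannot be basic with [v] derived before the DAT suffix.
The alternation reflects word-final hardening: voiced fricatives become stops word-finally. /v/ is underlying.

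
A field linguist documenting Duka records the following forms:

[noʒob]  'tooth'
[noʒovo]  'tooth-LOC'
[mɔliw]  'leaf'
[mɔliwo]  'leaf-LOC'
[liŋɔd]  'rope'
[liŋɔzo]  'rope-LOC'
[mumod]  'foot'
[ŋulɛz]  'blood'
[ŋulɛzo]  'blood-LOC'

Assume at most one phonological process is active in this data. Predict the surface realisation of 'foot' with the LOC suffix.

[mumozo]

'rope' shows [d] ~ [z] at the end of the stem ([liŋɔd] vs [liŋɔzo]).
But 'blood' keeps [z] in both environments ([ŋulɛz], [ŋulɛzo]), so there is no rule changing /z/ to [d] in isolation.
Therefore /d/ is basic and [z] is derived by intervocalic spirantization (voiced stops become fricatives between vowels).
From [mumod] the stem 'foot' is /mumod/; between vowels this yields [mumozo].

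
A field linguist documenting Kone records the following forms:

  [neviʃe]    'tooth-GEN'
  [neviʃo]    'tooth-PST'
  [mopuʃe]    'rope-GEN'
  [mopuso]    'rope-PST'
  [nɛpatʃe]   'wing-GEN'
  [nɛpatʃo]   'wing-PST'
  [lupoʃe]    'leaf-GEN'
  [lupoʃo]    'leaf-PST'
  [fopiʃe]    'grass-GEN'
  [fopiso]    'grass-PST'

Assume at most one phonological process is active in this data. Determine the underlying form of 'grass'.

In [fopiʃe] and [fopiso] the final segment of 'grass' alternates: [ʃ] ~ [s].
But 'tooth' keeps [ʃ] in both environments ([neviʃe], [neviʃo]), so there is no rule changing /ʃ/ to [s] before the PST suffix.
So /s/ is underlying, and a rule of palatalization before a front vowel — /s/ becomes palato-alveolar [ʃ] before a front vowel — gives [ʃ].

/fopis/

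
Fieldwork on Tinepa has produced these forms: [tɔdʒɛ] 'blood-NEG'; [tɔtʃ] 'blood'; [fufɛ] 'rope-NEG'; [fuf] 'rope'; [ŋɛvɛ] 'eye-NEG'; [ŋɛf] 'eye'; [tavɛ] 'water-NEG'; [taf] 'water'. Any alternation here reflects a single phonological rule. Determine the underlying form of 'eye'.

/ŋɛv/

'eye' shows [v] ~ [f] at the end of the stem ([ŋɛvɛ] vs [ŋɛf]).
But 'rope' keeps [f] in both environments ([fufɛ], [fuf]), so there is no rule changing /f/ to [v] before the NEG suffix.
The alternation reflects word-final obstruent devoicing: voiced obstruents become voiceless word-finally. /v/ is underlying.
The underlying form of 'eye' is therefore /ŋɛv/.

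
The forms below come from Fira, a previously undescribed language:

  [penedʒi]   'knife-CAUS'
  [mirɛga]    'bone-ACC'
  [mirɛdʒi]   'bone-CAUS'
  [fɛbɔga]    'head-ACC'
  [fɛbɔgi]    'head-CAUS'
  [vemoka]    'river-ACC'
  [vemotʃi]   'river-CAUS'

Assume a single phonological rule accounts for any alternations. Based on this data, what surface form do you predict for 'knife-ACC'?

In [mirɛga] and [mirɛdʒi] the final segment of 'bone' alternates: [g] ~ [dʒ].
But 'head' keeps [g] in both environments ([fɛbɔga], [fɛbɔgi]), so there is no rule changing /g/ to [dʒ] before the CAUS suffix.
The alternation reflects depalatalization: palato-alveolar /tʃ/ and /dʒ/ become [k] and [g] when no front vowel follows. /dʒ/ is underlying.
From [penedʒi] the stem 'knife' is /penedʒ/; when no front vowel follows this yields [penega].

[penega]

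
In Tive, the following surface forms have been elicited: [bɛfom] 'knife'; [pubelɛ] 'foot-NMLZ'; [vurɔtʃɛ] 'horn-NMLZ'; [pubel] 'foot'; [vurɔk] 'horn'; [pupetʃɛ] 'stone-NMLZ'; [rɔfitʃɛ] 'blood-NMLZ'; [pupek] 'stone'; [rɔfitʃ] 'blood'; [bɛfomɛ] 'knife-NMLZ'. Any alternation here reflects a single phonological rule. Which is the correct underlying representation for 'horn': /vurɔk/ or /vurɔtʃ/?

/vurɔk/

The root 'horn' surfaces as [vurɔk] and [vurɔtʃɛ], with a stem-final [k] ~ [tʃ] alternation.
The stem 'blood' ([rɔfitʃ], [rɔfitʃɛ]) shows [tʃ] unchanged in both environments, so [tʃ] cannot be basic with [k] derived in isolation.
The underlying segment must be /k/; /k/ becomes palato-alveolar [tʃ] before a front vowel, yielding [tʃ] there.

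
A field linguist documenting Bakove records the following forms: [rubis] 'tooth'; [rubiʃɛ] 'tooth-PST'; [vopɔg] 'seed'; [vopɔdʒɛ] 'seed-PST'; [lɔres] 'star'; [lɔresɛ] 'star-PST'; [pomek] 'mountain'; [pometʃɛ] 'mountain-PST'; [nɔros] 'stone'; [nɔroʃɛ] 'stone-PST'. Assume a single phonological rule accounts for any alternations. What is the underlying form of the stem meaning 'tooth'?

In [rubis] and [rubiʃɛ] the final segment of 'tooth' alternates: [s] ~ [ʃ].
Compare 'star', with invariant [s] in [lɔres] and [lɔresɛ]: an analysis with underlying /s/ and a rule producing [ʃ] before the PST suffix would wrongly predict alternation here too.
The alternation reflects depalatalization: palato-alveolar /tʃ/, /dʒ/ and /ʃ/ become [k], [g] and [s] when no front vowel follows. /ʃ/ is underlying.

/rubiʃ/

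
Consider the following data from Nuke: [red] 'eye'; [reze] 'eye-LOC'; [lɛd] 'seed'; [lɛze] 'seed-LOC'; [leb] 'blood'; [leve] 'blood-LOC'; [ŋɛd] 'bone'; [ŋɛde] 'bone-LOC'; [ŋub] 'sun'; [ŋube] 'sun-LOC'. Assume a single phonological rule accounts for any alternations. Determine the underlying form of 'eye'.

The stem for 'eye' ends in [d] in [red] but [z] in [reze].
The stem 'bone' ([ŋɛd], [ŋɛde]) shows [d] unchanged in both environments, so [d] cannot be basic with [z] derived before the LOC suffix.
The underlying segment must be /z/; voiced fricatives become stops word-finally, yielding [d] there.
The underlying form of 'eye' is therefore /rez/.

/rez/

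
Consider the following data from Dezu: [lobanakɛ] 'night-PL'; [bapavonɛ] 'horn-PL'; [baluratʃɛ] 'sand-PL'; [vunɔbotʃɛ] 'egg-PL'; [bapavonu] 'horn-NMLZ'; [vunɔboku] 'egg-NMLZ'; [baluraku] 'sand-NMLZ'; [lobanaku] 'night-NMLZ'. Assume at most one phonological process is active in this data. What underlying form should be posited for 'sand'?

/baluratʃ/

The root 'sand' surfaces as [baluratʃɛ] and [baluraku], with a stem-final [tʃ] ~ [k] alternation.
If /k/ were underlying and a rule turned it into [tʃ] before the PL suffix, 'night' would also alternate; but it has [k] in both [lobanakɛ] and [lobanaku].
So /tʃ/ is underlying, and a rule of depalatalization — palato-alveolar /tʃ/ becomes [k] when no front vowel follows — gives [k].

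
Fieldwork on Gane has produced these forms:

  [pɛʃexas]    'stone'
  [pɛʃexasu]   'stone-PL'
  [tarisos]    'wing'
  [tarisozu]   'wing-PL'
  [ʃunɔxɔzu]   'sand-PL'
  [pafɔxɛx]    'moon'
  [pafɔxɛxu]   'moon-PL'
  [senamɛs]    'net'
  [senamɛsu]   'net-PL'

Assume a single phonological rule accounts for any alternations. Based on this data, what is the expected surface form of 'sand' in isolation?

In [tarisos] and [tarisozu] the final segment of 'wing' alternates: [s] ~ [z].
But 'net' keeps [s] in both environments ([senamɛs], [senamɛsu]), so there is no rule changing /s/ to [z] before the PL suffix.
The alternation reflects word-final obstruent devoicing: voiced obstruents become voiceless word-finally. /z/ is underlying.
From [ʃunɔxɔzu] the stem 'sand' is /ʃunɔxɔz/; word-finally this yields [ʃunɔxɔs].

[ʃunɔxɔs]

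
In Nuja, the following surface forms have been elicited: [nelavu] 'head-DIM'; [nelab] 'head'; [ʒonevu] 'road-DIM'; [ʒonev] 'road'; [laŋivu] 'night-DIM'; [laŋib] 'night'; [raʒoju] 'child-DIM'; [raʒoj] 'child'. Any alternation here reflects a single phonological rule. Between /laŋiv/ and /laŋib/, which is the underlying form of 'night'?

/laŋib/

The root 'night' surfaces as [laŋivu] and [laŋib], with a stem-final [v] ~ [b] alternation.
Compare 'road', with invariant [v] in [ʒonevu] and [ʒonev]: an analysis with underlying /v/ and a rule producing [b] in isolation would wrongly predict alternation here too.
The underlying segment must be /b/; voiced stops become fricatives between vowels, yielding [v] there.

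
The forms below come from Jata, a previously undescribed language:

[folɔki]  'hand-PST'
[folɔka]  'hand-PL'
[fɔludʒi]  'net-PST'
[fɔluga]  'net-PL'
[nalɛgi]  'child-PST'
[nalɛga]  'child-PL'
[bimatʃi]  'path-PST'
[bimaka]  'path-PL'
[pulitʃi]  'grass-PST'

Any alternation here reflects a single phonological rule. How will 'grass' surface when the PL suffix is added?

[pulika]

In [bimatʃi] and [bimaka] the final segment of 'path' alternates: [tʃ] ~ [k].
But 'hand' keeps [k] in both environments ([folɔki], [folɔka]), so there is no rule changing /k/ to [tʃ] before the PST suffix.
The alternation reflects depalatalization: palato-alveolar /tʃ/ and /dʒ/ become [k] and [g] when no front vowel follows. /tʃ/ is underlying.
The one attested form of 'grass', [pulitʃi], shows underlying /pulitʃ/. Applying the same rule when no front vowel follows gives [pulika].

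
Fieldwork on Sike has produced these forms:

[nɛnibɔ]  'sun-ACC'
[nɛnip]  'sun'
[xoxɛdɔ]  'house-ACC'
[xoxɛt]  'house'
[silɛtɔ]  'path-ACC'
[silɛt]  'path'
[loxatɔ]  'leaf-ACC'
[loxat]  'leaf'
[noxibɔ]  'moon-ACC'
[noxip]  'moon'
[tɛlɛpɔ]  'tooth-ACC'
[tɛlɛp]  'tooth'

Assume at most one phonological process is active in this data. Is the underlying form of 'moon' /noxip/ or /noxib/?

The stem for 'moon' ends in [b] in [noxibɔ] but [p] in [noxip].
But 'tooth' keeps [p] in both environments ([tɛlɛpɔ], [tɛlɛp]), so there is no rule changing /p/ to [b] before the ACC suffix.
The alternation reflects word-final obstruent devoicing: voiced obstruents become voiceless word-finally. /b/ is underlying.

/noxib/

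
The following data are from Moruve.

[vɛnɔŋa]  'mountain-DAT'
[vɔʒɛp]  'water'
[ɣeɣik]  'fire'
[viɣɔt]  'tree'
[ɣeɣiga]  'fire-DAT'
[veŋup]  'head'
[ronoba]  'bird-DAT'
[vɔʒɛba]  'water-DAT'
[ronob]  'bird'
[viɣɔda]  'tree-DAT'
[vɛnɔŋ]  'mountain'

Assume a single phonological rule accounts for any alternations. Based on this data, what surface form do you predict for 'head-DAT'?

The root 'water' surfaces as [vɔʒɛp] and [vɔʒɛba], with a stem-final [p] ~ [b] alternation.
Compare 'bird', with invariant [b] in [ronob] and [ronoba]: an analysis with underlying /b/ and a rule producing [p] in isolation would wrongly predict alternation here too.
So /p/ is underlying, and a rule of intervocalic voicing — voiceless stops become voiced between vowels — gives [b].
From [veŋup] the stem 'head' is /veŋup/; between vowels this yields [veŋuba].

[veŋuba]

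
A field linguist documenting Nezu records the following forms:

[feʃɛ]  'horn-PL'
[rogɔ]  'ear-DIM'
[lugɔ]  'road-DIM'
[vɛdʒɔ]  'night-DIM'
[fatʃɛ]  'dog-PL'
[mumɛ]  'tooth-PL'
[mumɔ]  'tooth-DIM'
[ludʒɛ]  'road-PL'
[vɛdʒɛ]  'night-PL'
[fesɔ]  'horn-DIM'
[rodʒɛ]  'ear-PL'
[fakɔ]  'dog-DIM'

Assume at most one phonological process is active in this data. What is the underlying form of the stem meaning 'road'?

In [ludʒɛ] and [lugɔ] the final segment of 'road' alternates: [dʒ] ~ [g].
The stem 'night' ([vɛdʒɛ], [vɛdʒɔ]) shows [dʒ] unchanged in both environments, so [dʒ] cannot be basic with [g] derived before the DIM suffix.
So /g/ is underlying, and a rule of palatalization before a front vowel — /k/, /g/ and /s/ become palato-alveolar [tʃ], [dʒ] and [ʃ] before a front vowel — gives [dʒ].
The underlying form of 'road' is therefore /lug/.

/lug/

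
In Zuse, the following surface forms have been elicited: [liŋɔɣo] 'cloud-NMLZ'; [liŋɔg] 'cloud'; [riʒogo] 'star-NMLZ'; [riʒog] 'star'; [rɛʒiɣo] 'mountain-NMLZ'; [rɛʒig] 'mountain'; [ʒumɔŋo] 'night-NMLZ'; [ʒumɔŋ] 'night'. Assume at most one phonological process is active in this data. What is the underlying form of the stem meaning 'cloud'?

'cloud' shows [ɣ] ~ [g] at the end of the stem ([liŋɔɣo] vs [liŋɔg]).
The stem 'star' ([riʒogo], [riʒog]) shows [g] unchanged in both environments, so [g] cannot be basic with [ɣ] derived before the NMLZ suffix.
The underlying segment must be /ɣ/; voiced fricatives become stops word-finally, yielding [g] there.
So 'cloud' = /liŋɔɣ/.

/liŋɔɣ/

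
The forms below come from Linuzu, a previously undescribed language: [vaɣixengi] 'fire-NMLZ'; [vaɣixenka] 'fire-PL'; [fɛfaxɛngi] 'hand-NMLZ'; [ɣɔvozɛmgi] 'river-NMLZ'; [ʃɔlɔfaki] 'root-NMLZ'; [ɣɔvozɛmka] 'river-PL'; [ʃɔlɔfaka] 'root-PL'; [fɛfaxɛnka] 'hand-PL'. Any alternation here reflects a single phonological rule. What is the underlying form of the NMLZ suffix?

/-gi/

The NMLZ suffix surfaces as [-gi] and [-ki], depending on the final segment of the stem.
By contrast the PL suffix keeps its initial [k] throughout — that segment must be underlying.
The NMLZ suffix is therefore /-gi/ underlyingly, with post-vocalic devoicing: voiced stops become voiceless after a vowel.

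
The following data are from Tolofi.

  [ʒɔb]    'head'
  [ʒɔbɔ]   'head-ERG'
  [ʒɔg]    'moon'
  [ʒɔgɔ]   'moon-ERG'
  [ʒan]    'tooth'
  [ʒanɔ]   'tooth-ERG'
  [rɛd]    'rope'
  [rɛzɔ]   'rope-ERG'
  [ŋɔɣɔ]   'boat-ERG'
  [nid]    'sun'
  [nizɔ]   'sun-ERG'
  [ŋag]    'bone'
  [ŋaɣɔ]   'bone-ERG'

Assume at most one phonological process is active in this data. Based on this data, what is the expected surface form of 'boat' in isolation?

[ŋɔg]

'bone' shows [g] ~ [ɣ] at the end of the stem ([ŋag] vs [ŋaɣɔ]).
But 'moon' keeps [g] in both environments ([ʒɔg], [ʒɔgɔ]), so there is no rule changing /g/ to [ɣ] before the ERG suffix.
The underlying segment must be /ɣ/; voiced fricatives become stops word-finally, yielding [g] there.
The one attested form of 'boat', [ŋɔɣɔ], shows underlying /ŋɔɣ/. Applying the same rule word-finally gives [ŋɔg].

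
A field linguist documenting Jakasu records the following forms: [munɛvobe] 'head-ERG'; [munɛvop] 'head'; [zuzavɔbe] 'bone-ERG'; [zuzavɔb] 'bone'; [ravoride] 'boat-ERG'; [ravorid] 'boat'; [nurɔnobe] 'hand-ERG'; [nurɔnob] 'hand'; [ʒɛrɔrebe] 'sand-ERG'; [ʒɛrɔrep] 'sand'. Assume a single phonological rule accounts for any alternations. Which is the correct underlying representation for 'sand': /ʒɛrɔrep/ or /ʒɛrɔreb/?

The root 'sand' surfaces as [ʒɛrɔrebe] and [ʒɛrɔrep], with a stem-final [b] ~ [p] alternation.
But 'bone' keeps [b] in both environments ([zuzavɔbe], [zuzavɔb]), so there is no rule changing /b/ to [p] in isolation.
Therefore /p/ is basic and [b] is derived by intervocalic voicing (voiceless stops become voiced between vowels).

/ʒɛrɔrep/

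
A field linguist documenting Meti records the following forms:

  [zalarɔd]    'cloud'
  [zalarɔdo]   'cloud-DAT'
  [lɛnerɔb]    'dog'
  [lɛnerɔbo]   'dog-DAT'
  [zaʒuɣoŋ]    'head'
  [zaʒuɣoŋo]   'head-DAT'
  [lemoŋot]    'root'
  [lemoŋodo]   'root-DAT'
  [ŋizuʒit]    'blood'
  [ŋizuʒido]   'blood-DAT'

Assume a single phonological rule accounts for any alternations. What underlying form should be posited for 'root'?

/lemoŋot/

'root' shows [t] ~ [d] at the end of the stem ([lemoŋot] vs [lemoŋodo]).
Compare 'cloud', with invariant [d] in [zalarɔd] and [zalarɔdo]: an analysis with underlying /d/ and a rule producing [t] in isolation would wrongly predict alternation here too.
The alternation reflects intervocalic voicing: voiceless stops become voiced between vowels. /t/ is underlying.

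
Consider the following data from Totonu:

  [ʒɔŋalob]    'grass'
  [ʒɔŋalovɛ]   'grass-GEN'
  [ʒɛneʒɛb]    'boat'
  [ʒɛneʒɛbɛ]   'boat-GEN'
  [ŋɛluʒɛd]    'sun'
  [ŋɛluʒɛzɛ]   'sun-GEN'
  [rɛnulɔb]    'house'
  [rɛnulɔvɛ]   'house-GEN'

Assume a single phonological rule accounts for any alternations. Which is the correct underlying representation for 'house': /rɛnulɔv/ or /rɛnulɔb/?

The root 'house' surfaces as [rɛnulɔb] and [rɛnulɔvɛ], with a stem-final [b] ~ [v] alternation.
If /b/ were underlying and a rule turned it into [v] before the GEN suffix, 'boat' would also alternate; but it has [b] in both [ʒɛneʒɛb] and [ʒɛneʒɛbɛ].
The underlying segment must be /v/; voiced fricatives become stops word-finally, yielding [b] there.

/rɛnulɔv/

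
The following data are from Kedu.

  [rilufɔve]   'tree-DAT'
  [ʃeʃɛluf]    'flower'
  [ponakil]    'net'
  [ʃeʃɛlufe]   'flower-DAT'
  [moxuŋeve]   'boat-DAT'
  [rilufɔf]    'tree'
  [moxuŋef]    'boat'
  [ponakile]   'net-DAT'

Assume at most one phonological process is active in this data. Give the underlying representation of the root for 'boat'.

'boat' shows [v] ~ [f] at the end of the stem ([moxuŋeve] vs [moxuŋef]).
The stem 'flower' ([ʃeʃɛlufe], [ʃeʃɛluf]) shows [f] unchanged in both environments, so [f] cannot be basic with [v] derived before the DAT suffix.
The underlying segment must be /v/; voiced obstruents become voiceless word-finally, yielding [f] there.

/moxuŋev/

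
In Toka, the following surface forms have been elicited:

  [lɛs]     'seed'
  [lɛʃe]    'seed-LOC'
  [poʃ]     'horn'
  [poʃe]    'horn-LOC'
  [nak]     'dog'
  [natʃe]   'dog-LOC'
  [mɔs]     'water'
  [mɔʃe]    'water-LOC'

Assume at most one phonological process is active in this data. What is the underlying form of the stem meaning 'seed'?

/lɛs/

In [lɛs] and [lɛʃe] the final segment of 'seed' alternates: [s] ~ [ʃ].
But 'horn' keeps [ʃ] in both environments ([poʃ], [poʃe]), so there is no rule changing /ʃ/ to [s] in isolation.
The alternation reflects palatalization before a front vowel: /k/ and /s/ become palato-alveolar [tʃ] and [ʃ] before a front vowel. /s/ is underlying.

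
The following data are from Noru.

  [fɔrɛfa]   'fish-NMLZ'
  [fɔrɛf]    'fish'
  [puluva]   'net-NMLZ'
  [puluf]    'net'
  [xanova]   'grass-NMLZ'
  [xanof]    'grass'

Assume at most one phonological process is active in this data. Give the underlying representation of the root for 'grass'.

The root 'grass' surfaces as [xanova] and [xanof], with a stem-final [v] ~ [f] alternation.
Compare 'fish', with invariant [f] in [fɔrɛfa] and [fɔrɛf]: an analysis with underlying /f/ and a rule producing [v] before the NMLZ suffix would wrongly predict alternation here too.
Therefore /v/ is basic and [f] is derived by word-final obstruent devoicing (voiced obstruents become voiceless word-finally).
So 'grass' = /xanov/.

/xanov/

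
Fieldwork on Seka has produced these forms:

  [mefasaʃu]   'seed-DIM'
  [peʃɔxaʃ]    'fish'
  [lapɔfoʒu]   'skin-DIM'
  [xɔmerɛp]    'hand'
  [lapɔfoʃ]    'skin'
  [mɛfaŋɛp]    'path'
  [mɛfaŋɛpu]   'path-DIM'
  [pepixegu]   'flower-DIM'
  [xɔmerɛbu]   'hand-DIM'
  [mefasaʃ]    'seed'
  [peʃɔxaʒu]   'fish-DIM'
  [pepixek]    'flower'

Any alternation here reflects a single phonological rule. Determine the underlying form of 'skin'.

/lapɔfoʒ/

The root 'skin' surfaces as [lapɔfoʒu] and [lapɔfoʃ], with a stem-final [ʒ] ~ [ʃ] alternation.
Compare 'seed', with invariant [ʃ] in [mefasaʃu] and [mefasaʃ]: an analysis with underlying /ʃ/ and a rule producing [ʒ] before the DIM suffix would wrongly predict alternation here too.
Therefore /ʒ/ is basic and [ʃ] is derived by word-final obstruent devoicing (voiced obstruents become voiceless word-finally).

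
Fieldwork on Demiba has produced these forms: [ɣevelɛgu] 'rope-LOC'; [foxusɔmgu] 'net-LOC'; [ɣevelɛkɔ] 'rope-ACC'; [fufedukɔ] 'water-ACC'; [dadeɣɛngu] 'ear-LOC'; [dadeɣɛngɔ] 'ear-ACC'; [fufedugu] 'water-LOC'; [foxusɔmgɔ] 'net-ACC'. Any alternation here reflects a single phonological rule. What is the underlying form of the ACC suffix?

The ACC suffix surfaces as [-gɔ] and [-kɔ], depending on the final segment of the stem.
The LOC suffix, which begins with [g], is invariant after every stem; so [g] is not altered by any rule here.
So the underlying form is /-kɔ/, and voiceless stops become voiced after a nasal.

/-kɔ/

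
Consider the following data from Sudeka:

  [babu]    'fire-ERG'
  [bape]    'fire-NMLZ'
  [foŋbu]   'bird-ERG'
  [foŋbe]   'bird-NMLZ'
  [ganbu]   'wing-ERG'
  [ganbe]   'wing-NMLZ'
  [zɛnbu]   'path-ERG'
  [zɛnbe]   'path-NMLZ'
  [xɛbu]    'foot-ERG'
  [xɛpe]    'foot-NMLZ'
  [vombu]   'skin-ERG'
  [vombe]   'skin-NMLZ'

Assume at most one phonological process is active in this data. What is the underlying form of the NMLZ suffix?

/-pe/

The NMLZ suffix surfaces as [-be] and [-pe], depending on the final segment of the stem.
The ERG suffix, which begins with [b], is invariant after every stem; so [b] is not altered by any rule here.
The NMLZ suffix is therefore /-pe/ underlyingly, with post-nasal voicing: voiceless stops become voiced after a nasal.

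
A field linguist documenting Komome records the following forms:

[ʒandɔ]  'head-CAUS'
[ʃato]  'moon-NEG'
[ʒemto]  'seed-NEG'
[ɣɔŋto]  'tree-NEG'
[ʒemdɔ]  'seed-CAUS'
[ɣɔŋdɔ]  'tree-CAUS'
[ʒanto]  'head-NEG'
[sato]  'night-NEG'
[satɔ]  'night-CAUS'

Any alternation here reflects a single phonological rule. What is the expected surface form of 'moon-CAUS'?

The CAUS morpheme has two allomorphs, [-dɔ] and [-tɔ].
By contrast the NEG suffix keeps its initial [t] throughout — that segment must be underlying.
So the underlying form is /-dɔ/, and voiced stops become voiceless after a vowel.
After 'moon', which ends in a vowel, the suffix surfaces as [-tɔ], giving [ʃatɔ].

[ʃatɔ]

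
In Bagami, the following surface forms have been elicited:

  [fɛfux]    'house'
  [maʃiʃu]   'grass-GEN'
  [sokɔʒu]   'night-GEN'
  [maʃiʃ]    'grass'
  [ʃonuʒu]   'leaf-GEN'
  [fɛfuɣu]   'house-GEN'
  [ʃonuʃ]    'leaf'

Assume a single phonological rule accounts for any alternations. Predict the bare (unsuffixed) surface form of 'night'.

[sokɔʃ]

The root 'leaf' surfaces as [ʃonuʃ] and [ʃonuʒu], with a stem-final [ʃ] ~ [ʒ] alternation.
Compare 'grass', with invariant [ʃ] in [maʃiʃ] and [maʃiʃu]: an analysis with underlying /ʃ/ and a rule producing [ʒ] before the GEN suffix would wrongly predict alternation here too.
The underlying segment must be /ʒ/; voiced obstruents become voiceless word-finally, yielding [ʃ] there.
From [sokɔʒu] the stem 'night' is /sokɔʒ/; word-finally this yields [sokɔʃ].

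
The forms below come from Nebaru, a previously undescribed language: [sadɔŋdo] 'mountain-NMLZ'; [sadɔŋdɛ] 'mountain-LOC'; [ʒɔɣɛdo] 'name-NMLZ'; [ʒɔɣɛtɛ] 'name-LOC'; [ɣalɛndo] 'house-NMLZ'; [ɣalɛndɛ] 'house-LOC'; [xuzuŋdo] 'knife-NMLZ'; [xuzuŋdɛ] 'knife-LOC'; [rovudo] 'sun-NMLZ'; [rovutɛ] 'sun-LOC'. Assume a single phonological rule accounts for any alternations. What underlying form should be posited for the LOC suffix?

The LOC morpheme has two allomorphs, [-dɛ] and [-tɛ].
By contrast the NMLZ suffix keeps its initial [d] throughout — that segment must be underlying.
The LOC suffix is therefore /-tɛ/ underlyingly, with post-nasal voicing: voiceless stops become voiced after a nasal.

/-tɛ/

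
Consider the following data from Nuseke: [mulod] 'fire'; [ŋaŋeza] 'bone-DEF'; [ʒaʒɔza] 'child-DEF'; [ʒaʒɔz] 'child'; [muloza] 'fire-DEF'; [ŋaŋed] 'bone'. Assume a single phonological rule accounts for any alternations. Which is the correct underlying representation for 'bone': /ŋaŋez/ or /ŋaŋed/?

In [ŋaŋeza] and [ŋaŋed] the final segment of 'bone' alternates: [z] ~ [d].
Compare 'child', with invariant [z] in [ʒaʒɔza] and [ʒaʒɔz]: an analysis with underlying /z/ and a rule producing [d] in isolation would wrongly predict alternation here too.
The underlying segment must be /d/; voiced stops become fricatives between vowels, yielding [z] there.

/ŋaŋed/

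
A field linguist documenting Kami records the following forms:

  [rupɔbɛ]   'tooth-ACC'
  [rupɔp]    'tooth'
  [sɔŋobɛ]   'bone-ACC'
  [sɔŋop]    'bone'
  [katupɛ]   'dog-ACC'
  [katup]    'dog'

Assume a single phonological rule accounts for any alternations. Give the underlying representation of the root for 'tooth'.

The root 'tooth' surfaces as [rupɔbɛ] and [rupɔp], with a stem-final [b] ~ [p] alternation.
If /p/ were underlying and a rule turned it into [b] before the ACC suffix, 'dog' would also alternate; but it has [p] in both [katupɛ] and [katup].
Therefore /b/ is basic and [p] is derived by word-final obstruent devoicing (voiced obstruents become voiceless word-finally).
So 'tooth' = /rupɔb/.

/rupɔb/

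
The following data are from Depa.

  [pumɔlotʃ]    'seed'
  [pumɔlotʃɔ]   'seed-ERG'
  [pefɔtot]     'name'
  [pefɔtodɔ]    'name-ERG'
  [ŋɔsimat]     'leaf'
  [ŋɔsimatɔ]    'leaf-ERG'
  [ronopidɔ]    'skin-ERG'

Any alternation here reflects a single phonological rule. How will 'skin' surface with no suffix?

[ronopit]

'name' shows [t] ~ [d] at the end of the stem ([pefɔtot] vs [pefɔtodɔ]).
If /t/ were underlying and a rule turned it into [d] before the ERG suffix, 'leaf' would also alternate; but it has [t] in both [ŋɔsimat] and [ŋɔsimatɔ].
Therefore /d/ is basic and [t] is derived by word-final obstruent devoicing (voiced obstruents become voiceless word-finally).
The one attested form of 'skin', [ronopidɔ], shows underlying /ronopid/. Applying the same rule word-finally gives [ronopit].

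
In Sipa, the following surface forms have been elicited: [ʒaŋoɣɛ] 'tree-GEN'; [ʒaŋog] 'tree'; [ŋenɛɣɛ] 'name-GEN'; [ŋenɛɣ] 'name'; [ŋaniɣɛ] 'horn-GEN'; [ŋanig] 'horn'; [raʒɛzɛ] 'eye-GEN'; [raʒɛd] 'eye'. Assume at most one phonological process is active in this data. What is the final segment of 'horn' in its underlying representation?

/g/

The stem for 'horn' ends in [ɣ] in [ŋaniɣɛ] but [g] in [ŋanig].
If /ɣ/ were underlying and a rule turned it into [g] in isolation, 'name' would also alternate; but it has [ɣ] in both [ŋenɛɣɛ] and [ŋenɛɣ].
So /g/ is underlying, and a rule of intervocalic spirantization — voiced stops become fricatives between vowels — gives [ɣ].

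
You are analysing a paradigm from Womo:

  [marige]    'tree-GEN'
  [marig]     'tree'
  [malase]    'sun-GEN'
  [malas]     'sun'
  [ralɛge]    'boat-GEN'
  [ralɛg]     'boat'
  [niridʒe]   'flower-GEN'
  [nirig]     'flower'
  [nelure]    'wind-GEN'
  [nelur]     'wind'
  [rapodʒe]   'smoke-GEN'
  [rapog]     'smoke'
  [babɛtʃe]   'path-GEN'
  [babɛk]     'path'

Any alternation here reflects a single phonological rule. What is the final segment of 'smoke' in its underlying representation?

/dʒ/

The root 'smoke' surfaces as [rapodʒe] and [rapog], with a stem-final [dʒ] ~ [g] alternation.
Compare 'tree', with invariant [g] in [marige] and [marig]: an analysis with underlying /g/ and a rule producing [dʒ] before the GEN suffix would wrongly predict alternation here too.
The underlying segment must be /dʒ/; palato-alveolar /tʃ/ and /dʒ/ become [k] and [g] when no front vowel follows, yielding [g] there.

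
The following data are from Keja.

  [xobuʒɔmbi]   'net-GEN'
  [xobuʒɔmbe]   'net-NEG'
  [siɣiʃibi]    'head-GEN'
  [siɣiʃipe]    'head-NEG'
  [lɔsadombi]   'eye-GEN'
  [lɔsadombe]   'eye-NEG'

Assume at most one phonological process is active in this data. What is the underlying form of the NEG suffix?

/-pe/

The NEG morpheme has two allomorphs, [-be] and [-pe].
By contrast the GEN suffix keeps its initial [b] throughout — that segment must be underlying.
So the underlying form is /-pe/, and voiceless stops become voiced after a nasal.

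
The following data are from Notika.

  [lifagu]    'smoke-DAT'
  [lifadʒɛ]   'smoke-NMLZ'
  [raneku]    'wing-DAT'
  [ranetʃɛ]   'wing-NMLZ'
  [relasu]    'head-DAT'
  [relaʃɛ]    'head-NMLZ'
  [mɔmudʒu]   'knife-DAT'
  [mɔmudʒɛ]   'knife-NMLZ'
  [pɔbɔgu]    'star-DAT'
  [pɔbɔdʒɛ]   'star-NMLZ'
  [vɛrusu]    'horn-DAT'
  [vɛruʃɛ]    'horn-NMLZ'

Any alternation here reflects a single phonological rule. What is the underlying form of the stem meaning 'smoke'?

'smoke' shows [g] ~ [dʒ] at the end of the stem ([lifagu] vs [lifadʒɛ]).
If /dʒ/ were underlying and a rule turned it into [g] before the DAT suffix, 'knife' would also alternate; but it has [dʒ] in both [mɔmudʒu] and [mɔmudʒɛ].
Therefore /g/ is basic and [dʒ] is derived by palatalization before a front vowel (/k/, /g/ and /s/ become palato-alveolar [tʃ], [dʒ] and [ʃ] before a front vowel).

/lifag/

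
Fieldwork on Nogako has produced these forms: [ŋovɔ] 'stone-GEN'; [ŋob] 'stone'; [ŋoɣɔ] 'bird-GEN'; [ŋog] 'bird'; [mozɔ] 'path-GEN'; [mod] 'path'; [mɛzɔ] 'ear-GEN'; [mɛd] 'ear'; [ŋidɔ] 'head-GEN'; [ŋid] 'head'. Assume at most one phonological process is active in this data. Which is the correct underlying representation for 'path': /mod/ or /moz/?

/moz/

The root 'path' surfaces as [mozɔ] and [mod], with a stem-final [z] ~ [d] alternation.
Compare 'head', with invariant [d] in [ŋidɔ] and [ŋid]: an analysis with underlying /d/ and a rule producing [z] before the GEN suffix would wrongly predict alternation here too.
Therefore /z/ is basic and [d] is derived by word-final hardening (voiced fricatives become stops word-finally).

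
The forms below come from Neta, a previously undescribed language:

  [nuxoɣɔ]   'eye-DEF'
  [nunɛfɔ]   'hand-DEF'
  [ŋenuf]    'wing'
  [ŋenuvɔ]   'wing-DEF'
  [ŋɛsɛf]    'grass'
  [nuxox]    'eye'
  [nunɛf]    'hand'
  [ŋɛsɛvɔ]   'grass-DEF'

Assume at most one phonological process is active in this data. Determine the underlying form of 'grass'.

In [ŋɛsɛvɔ] and [ŋɛsɛf] the final segment of 'grass' alternates: [v] ~ [f].
If /f/ were underlying and a rule turned it into [v] before the DEF suffix, 'hand' would also alternate; but it has [f] in both [nunɛfɔ] and [nunɛf].
The underlying segment must be /v/; voiced obstruents become voiceless word-finally, yielding [f] there.
So 'grass' = /ŋɛsɛv/.

/ŋɛsɛv/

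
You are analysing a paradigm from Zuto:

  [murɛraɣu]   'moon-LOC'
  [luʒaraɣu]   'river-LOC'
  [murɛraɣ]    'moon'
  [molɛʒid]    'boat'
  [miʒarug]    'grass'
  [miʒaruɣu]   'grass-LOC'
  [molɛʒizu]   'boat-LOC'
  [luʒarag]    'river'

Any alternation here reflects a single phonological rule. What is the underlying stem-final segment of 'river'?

'river' shows [g] ~ [ɣ] at the end of the stem ([luʒarag] vs [luʒaraɣu]).
If /ɣ/ were underlying and a rule turned it into [g] in isolation, 'moon' would also alternate; but it has [ɣ] in both [murɛraɣ] and [murɛraɣu].
The alternation reflects intervocalic spirantization: voiced stops become fricatives between vowels. /g/ is underlying.

/g/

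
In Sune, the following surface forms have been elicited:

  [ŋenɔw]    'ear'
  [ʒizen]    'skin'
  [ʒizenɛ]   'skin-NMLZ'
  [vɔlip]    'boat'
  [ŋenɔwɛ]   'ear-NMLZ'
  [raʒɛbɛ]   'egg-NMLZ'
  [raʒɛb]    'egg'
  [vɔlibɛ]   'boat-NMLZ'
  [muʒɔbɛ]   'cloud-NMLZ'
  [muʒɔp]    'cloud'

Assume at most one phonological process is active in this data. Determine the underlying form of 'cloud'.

The root 'cloud' surfaces as [muʒɔp] and [muʒɔbɛ], with a stem-final [p] ~ [b] alternation.
The stem 'egg' ([raʒɛb], [raʒɛbɛ]) shows [b] unchanged in both environments, so [b] cannot be basic with [p] derived in isolation.
The underlying segment must be /p/; voiceless stops become voiced between vowels, yielding [b] there.

/muʒɔp/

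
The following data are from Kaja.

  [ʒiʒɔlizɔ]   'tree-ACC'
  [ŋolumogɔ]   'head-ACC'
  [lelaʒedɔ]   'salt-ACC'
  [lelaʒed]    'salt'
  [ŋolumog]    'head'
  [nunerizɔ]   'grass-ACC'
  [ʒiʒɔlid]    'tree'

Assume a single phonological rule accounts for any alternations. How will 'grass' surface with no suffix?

The stem for 'tree' ends in [z] in [ʒiʒɔlizɔ] but [d] in [ʒiʒɔlid].
The stem 'salt' ([lelaʒedɔ], [lelaʒed]) shows [d] unchanged in both environments, so [d] cannot be basic with [z] derived before the ACC suffix.
So /z/ is underlying, and a rule of word-final hardening — voiced fricatives become stops word-finally — gives [d].
The one attested form of 'grass', [nunerizɔ], shows underlying /nuneriz/. Applying the same rule word-finally gives [nunerid].

[nunerid]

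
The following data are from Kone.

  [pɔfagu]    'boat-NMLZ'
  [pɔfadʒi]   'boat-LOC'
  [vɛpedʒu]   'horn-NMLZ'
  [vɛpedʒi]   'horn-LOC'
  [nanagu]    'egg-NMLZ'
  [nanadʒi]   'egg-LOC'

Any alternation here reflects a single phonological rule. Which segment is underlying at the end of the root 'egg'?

'egg' shows [g] ~ [dʒ] at the end of the stem ([nanagu] vs [nanadʒi]).
The stem 'horn' ([vɛpedʒu], [vɛpedʒi]) shows [dʒ] unchanged in both environments, so [dʒ] cannot be basic with [g] derived before the NMLZ suffix.
Therefore /g/ is basic and [dʒ] is derived by palatalization before a front vowel (/g/ becomes palato-alveolar [dʒ] before a front vowel).

/g/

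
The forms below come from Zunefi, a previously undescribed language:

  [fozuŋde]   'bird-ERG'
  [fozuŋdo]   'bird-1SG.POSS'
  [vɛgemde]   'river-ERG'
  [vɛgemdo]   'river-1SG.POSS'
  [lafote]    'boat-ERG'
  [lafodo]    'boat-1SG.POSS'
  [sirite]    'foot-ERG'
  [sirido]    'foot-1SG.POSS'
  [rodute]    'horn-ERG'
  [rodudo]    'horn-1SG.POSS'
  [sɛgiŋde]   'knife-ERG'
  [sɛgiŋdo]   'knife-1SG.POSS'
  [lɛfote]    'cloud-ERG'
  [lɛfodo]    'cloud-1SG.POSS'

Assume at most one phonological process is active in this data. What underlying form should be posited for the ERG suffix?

The ERG morpheme has two allomorphs, [-de] and [-te].
By contrast the 1SG.POSS suffix keeps its initial [d] throughout — that segment must be underlying.
The ERG suffix is therefore /-te/ underlyingly, with post-nasal voicing: voiceless stops become voiced after a nasal.

/-te/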